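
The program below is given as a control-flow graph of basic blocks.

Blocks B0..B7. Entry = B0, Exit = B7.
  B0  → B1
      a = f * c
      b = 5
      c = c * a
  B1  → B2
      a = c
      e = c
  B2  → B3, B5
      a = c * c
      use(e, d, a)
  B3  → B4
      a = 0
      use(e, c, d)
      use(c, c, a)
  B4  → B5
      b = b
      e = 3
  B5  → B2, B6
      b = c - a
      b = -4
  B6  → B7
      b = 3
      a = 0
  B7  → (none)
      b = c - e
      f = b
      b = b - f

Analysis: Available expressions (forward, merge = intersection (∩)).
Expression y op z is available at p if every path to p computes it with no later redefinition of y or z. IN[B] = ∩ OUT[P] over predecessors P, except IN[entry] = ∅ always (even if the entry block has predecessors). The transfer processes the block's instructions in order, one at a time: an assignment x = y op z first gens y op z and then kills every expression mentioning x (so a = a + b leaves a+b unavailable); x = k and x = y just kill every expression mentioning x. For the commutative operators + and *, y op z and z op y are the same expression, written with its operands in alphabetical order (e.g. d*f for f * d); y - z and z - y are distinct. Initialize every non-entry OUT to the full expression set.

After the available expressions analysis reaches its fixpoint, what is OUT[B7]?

Converged values:
  B0:   IN={}   OUT={}
  B1:   IN={}   OUT={}
  B2:   IN={}   OUT={c*c}
  B3:   IN={c*c}   OUT={c*c}
  B4:   IN={c*c}   OUT={c*c}
  B5:   IN={c*c}   OUT={c*c, c-a}
  B6:   IN={c*c, c-a}   OUT={c*c}
  B7:   IN={c*c}   OUT={c*c, c-e}

Merge at B7: IN[B7] = OUT[B6] = {c*c}
Applying B7's transfer function to that IN value gives OUT[B7] (row B7 above).

Answer: {c*c, c-e}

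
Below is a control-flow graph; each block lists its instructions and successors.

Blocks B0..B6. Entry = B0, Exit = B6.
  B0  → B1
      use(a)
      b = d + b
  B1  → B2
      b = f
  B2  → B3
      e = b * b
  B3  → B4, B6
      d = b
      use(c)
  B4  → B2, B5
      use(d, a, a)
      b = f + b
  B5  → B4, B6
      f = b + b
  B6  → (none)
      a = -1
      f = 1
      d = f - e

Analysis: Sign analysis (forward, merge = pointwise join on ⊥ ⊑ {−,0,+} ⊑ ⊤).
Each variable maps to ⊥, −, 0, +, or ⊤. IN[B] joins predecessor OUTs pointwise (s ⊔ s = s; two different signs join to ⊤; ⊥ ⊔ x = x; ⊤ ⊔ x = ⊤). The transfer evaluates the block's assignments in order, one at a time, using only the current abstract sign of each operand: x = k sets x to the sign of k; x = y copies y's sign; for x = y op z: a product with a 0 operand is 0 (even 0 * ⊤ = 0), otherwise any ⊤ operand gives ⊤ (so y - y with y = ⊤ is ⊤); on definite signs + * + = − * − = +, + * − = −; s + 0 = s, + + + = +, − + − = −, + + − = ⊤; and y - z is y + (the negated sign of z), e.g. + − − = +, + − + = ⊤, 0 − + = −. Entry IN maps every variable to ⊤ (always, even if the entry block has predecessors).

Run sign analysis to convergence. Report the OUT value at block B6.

Converged values:
  B0:   IN=(all ⊤)   OUT=(all ⊤)
  B1:   IN=(all ⊤)   OUT=(all ⊤)
  B2:   IN=(all ⊤)   OUT=(all ⊤)
  B3:   IN=(all ⊤)   OUT=(all ⊤)
  B4:   IN=(all ⊤)   OUT=(all ⊤)
  B5:   IN=(all ⊤)   OUT=(all ⊤)
  B6:   IN=(all ⊤)   OUT={a:-, f:+; rest ⊤}

Merge at B6: IN[B6] = OUT[B3] ⊔ OUT[B5] = {a: ⊤, b: ⊤, c: ⊤, d: ⊤, e: ⊤, f: ⊤}
Applying B6's transfer function to that IN value gives OUT[B6] (row B6 above).

Answer: {a: -, b: ⊤, c: ⊤, d: ⊤, e: ⊤, f: +}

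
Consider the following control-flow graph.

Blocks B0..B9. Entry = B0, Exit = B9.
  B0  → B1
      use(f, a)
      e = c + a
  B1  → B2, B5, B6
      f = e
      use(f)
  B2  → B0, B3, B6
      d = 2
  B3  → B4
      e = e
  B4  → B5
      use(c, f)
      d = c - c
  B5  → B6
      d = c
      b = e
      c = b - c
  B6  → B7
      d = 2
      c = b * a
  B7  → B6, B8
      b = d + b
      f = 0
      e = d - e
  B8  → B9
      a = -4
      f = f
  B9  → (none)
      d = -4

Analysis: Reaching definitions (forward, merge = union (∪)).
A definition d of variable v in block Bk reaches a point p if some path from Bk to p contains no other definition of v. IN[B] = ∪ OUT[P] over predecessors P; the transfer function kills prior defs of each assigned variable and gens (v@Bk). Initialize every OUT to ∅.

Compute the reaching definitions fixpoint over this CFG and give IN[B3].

Answer: {d@B2, e@B0, f@B1}

Working:
Converged values:
  B0: | IN={d@B2, e@B0, f@B1} | OUT={d@B2, e@B0, f@B1}
  B1: | IN={d@B2, e@B0, f@B1} | OUT={d@B2, e@B0, f@B1}
  B2: | IN={d@B2, e@B0, f@B1} | OUT={d@B2, e@B0, f@B1}
  B3: | IN={d@B2, e@B0, f@B1} | OUT={d@B2, e@B3, f@B1}
  B4: | IN={d@B2, e@B3, f@B1} | OUT={d@B4, e@B3, f@B1}
  B5: | IN={d@B2, d@B4, e@B0, e@B3, f@B1} | OUT={b@B5, c@B5, d@B5, e@B0, e@B3, f@B1}
  B6: | IN={b@B5, b@B7, c@B5, c@B6, d@B2, d@B5, d@B6, e@B0, e@B3, e@B7, f@B1, f@B7} | OUT={b@B5, b@B7, c@B6, d@B6, e@B0, e@B3, e@B7, f@B1, f@B7}
  B7: | IN={b@B5, b@B7, c@B6, d@B6, e@B0, e@B3, e@B7, f@B1, f@B7} | OUT={b@B7, c@B6, d@B6, e@B7, f@B7}
  B8: | IN={b@B7, c@B6, d@B6, e@B7, f@B7} | OUT={a@B8, b@B7, c@B6, d@B6, e@B7, f@B8}
  B9: | IN={a@B8, b@B7, c@B6, d@B6, e@B7, f@B8} | OUT={a@B8, b@B7, c@B6, d@B9, e@B7, f@B8}

Merge at B3: IN[B3] = OUT[B2] = {d@B2, e@B0, f@B1}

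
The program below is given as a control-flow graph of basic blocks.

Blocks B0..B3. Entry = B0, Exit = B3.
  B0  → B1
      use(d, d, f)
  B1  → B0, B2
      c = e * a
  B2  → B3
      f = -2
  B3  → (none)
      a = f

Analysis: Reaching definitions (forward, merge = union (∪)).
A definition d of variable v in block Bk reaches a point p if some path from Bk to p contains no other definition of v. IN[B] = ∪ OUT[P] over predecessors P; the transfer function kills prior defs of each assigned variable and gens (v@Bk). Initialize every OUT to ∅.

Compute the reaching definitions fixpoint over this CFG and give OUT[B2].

Converged values:
  B0:  IN={c@B1}  OUT={c@B1}
  B1:  IN={c@B1}  OUT={c@B1}
  B2:  IN={c@B1}  OUT={c@B1, f@B2}
  B3:  IN={c@B1, f@B2}  OUT={a@B3, c@B1, f@B2}

Merge at B2: IN[B2] = OUT[B1] = {c@B1}
Applying B2's transfer function to that IN value gives OUT[B2] (row B2 above).

Answer: {c@B1, f@B2}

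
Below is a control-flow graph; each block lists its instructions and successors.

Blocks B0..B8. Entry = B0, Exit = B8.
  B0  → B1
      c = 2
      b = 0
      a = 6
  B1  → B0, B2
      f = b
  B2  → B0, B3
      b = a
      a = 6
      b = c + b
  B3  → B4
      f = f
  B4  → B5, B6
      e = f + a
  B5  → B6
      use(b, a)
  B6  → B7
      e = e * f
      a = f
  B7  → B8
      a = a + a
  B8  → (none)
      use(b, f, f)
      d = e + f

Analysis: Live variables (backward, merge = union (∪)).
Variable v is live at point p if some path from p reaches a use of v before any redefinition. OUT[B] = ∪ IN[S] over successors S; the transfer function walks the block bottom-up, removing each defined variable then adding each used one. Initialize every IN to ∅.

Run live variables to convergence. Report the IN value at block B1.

Fixpoint table:
  B0: | IN={} | OUT={a, b, c}
  B1: | IN={a, b, c} | OUT={a, c, f}
  B2: | IN={a, c, f} | OUT={a, b, f}
  B3: | IN={a, b, f} | OUT={a, b, f}
  B4: | IN={a, b, f} | OUT={a, b, e, f}
  B5: | IN={a, b, e, f} | OUT={b, e, f}
  B6: | IN={b, e, f} | OUT={a, b, e, f}
  B7: | IN={a, b, e, f} | OUT={b, e, f}
  B8: | IN={b, e, f} | OUT={}

Merge at B1: OUT[B1] = IN[B0] ⊔ IN[B2] = {a, c, f}
Applying B1's transfer function to that OUT value gives IN[B1] (row B1 above).

Answer: {a, b, c}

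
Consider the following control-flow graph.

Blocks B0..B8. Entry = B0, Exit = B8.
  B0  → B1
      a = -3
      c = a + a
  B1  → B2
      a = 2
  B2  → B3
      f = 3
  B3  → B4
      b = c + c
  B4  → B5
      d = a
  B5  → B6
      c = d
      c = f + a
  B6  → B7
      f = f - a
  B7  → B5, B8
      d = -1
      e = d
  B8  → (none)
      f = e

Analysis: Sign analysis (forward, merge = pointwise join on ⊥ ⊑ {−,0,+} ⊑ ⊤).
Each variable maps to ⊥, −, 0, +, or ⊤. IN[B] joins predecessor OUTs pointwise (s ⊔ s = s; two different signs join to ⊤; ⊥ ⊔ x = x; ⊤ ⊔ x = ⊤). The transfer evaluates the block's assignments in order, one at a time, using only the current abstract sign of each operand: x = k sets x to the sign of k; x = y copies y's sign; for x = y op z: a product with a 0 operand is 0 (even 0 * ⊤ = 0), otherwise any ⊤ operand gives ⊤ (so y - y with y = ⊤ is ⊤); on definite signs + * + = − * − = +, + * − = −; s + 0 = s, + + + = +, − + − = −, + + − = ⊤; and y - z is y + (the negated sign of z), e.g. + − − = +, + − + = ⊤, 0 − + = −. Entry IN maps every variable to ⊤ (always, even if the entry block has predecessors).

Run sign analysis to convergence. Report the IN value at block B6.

Answer: {a: +, b: -, c: ⊤, d: ⊤, e: ⊤, f: ⊤}

Derivation:
Fixpoint table:
  B0:   IN=(all ⊤)   OUT={a:-, c:-; rest ⊤}
  B1:   IN={a:-, c:-; rest ⊤}   OUT={a:+, c:-; rest ⊤}
  B2:   IN={a:+, c:-; rest ⊤}   OUT={a:+, c:-, f:+; rest ⊤}
  B3:   IN={a:+, c:-, f:+; rest ⊤}   OUT={a:+, b:-, c:-, f:+; rest ⊤}
  B4:   IN={a:+, b:-, c:-, f:+; rest ⊤}   OUT={a:+, b:-, c:-, d:+, f:+; rest ⊤}
  B5:   IN={a:+, b:-; rest ⊤}   OUT={a:+, b:-; rest ⊤}
  B6:   IN={a:+, b:-; rest ⊤}   OUT={a:+, b:-; rest ⊤}
  B7:   IN={a:+, b:-; rest ⊤}   OUT={a:+, b:-, d:-, e:-; rest ⊤}
  B8:   IN={a:+, b:-, d:-, e:-; rest ⊤}   OUT={a:+, b:-, d:-, e:-, f:-; rest ⊤}

Merge at B6: IN[B6] = OUT[B5] = {a: +, b: -, c: ⊤, d: ⊤, e: ⊤, f: ⊤}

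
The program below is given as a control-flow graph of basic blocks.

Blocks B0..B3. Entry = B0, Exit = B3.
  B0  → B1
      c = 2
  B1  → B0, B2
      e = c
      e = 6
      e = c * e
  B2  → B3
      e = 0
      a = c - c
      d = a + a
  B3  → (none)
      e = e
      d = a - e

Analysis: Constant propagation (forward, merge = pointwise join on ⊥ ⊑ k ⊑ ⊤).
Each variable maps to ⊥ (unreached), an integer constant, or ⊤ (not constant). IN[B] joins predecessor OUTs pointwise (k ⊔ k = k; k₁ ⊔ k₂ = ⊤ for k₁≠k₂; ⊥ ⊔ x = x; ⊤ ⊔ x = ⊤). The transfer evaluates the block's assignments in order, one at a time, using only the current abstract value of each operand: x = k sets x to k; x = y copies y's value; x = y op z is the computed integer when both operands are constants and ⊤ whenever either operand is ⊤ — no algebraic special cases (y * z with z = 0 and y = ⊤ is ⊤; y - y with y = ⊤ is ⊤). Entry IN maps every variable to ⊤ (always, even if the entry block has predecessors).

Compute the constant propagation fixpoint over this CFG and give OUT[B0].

Answer: {a: ⊤, b: ⊤, c: 2, d: ⊤, e: ⊤, f: ⊤}

Trace:
Fixpoint table:
  B0:  IN=(all ⊤)  OUT={c:2; rest ⊤}
  B1:  IN={c:2; rest ⊤}  OUT={c:2, e:12; rest ⊤}
  B2:  IN={c:2, e:12; rest ⊤}  OUT={a:0, c:2, d:0, e:0; rest ⊤}
  B3:  IN={a:0, c:2, d:0, e:0; rest ⊤}  OUT={a:0, c:2, d:0, e:0; rest ⊤}

Merge at B0 (entry node, so the boundary value (all ⊤) is joined with the incoming edge(s)): IN[B0] = (all ⊤) ⊔ OUT[B1] = {a: ⊤, b: ⊤, c: ⊤, d: ⊤, e: ⊤, f: ⊤}
Applying B0's transfer function to that IN value gives OUT[B0] (row B0 above).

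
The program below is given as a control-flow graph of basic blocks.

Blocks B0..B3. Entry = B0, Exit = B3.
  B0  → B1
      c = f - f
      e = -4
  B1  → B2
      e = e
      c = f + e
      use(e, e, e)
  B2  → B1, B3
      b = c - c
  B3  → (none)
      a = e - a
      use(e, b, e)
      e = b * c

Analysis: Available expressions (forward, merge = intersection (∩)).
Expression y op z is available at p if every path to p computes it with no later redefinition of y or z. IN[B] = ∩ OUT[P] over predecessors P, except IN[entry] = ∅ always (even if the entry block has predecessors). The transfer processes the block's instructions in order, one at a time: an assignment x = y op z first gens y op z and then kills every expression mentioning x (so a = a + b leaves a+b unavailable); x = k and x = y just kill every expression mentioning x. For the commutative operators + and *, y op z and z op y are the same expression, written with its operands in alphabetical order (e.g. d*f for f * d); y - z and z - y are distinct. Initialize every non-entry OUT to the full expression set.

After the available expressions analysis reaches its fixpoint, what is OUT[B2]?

Fixpoint table:
  B0:  IN={}  OUT={f-f}
  B1:  IN={f-f}  OUT={e+f, f-f}
  B2:  IN={e+f, f-f}  OUT={c-c, e+f, f-f}
  B3:  IN={c-c, e+f, f-f}  OUT={b*c, c-c, f-f}

Merge at B2: IN[B2] = OUT[B1] = {e+f, f-f}
Applying B2's transfer function to that IN value gives OUT[B2] (row B2 above).

Answer: {c-c, e+f, f-f}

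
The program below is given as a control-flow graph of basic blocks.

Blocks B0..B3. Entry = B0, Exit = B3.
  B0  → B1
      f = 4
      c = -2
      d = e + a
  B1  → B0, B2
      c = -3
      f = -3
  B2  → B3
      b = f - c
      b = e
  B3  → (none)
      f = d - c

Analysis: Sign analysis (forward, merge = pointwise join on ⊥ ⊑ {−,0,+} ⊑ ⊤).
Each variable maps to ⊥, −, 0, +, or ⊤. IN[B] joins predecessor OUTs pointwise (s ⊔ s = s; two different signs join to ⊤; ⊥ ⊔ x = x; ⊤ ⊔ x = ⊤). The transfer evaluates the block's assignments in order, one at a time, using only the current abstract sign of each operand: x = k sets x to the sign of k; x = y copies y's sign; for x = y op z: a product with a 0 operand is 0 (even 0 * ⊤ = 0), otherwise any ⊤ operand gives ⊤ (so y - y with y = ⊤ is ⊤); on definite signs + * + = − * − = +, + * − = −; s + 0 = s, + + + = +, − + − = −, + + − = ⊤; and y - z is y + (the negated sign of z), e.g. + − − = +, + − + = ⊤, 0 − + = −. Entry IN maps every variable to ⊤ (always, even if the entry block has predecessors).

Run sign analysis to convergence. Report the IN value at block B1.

Answer: {a: ⊤, b: ⊤, c: -, d: ⊤, e: ⊤, f: +}

Trace:
Per-block solution:
  B0: | IN=(all ⊤) | OUT={c:-, f:+; rest ⊤}
  B1: | IN={c:-, f:+; rest ⊤} | OUT={c:-, f:-; rest ⊤}
  B2: | IN={c:-, f:-; rest ⊤} | OUT={c:-, f:-; rest ⊤}
  B3: | IN={c:-, f:-; rest ⊤} | OUT={c:-; rest ⊤}

Merge at B1: IN[B1] = OUT[B0] = {a: ⊤, b: ⊤, c: -, d: ⊤, e: ⊤, f: +}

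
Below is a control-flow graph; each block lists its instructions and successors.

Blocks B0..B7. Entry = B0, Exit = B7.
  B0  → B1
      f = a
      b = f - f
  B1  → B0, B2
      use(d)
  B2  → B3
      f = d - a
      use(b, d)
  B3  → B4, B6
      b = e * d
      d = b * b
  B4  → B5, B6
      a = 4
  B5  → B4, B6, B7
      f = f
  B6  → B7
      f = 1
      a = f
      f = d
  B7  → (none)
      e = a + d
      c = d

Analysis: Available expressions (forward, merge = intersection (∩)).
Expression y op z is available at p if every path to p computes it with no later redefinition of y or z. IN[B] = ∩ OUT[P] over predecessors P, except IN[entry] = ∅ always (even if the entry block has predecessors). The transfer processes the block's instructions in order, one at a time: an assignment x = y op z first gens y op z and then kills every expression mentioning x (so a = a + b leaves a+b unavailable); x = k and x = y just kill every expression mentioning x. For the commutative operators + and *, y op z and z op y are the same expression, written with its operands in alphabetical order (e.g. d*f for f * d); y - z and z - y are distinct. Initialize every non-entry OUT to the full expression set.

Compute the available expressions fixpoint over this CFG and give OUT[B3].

Converged values:
  B0:   IN={}   OUT={f-f}
  B1:   IN={f-f}   OUT={f-f}
  B2:   IN={f-f}   OUT={d-a}
  B3:   IN={d-a}   OUT={b*b}
  B4:   IN={b*b}   OUT={b*b}
  B5:   IN={b*b}   OUT={b*b}
  B6:   IN={b*b}   OUT={b*b}
  B7:   IN={b*b}   OUT={a+d, b*b}

Merge at B3: IN[B3] = OUT[B2] = {d-a}
Applying B3's transfer function to that IN value gives OUT[B3] (row B3 above).

Answer: {b*b}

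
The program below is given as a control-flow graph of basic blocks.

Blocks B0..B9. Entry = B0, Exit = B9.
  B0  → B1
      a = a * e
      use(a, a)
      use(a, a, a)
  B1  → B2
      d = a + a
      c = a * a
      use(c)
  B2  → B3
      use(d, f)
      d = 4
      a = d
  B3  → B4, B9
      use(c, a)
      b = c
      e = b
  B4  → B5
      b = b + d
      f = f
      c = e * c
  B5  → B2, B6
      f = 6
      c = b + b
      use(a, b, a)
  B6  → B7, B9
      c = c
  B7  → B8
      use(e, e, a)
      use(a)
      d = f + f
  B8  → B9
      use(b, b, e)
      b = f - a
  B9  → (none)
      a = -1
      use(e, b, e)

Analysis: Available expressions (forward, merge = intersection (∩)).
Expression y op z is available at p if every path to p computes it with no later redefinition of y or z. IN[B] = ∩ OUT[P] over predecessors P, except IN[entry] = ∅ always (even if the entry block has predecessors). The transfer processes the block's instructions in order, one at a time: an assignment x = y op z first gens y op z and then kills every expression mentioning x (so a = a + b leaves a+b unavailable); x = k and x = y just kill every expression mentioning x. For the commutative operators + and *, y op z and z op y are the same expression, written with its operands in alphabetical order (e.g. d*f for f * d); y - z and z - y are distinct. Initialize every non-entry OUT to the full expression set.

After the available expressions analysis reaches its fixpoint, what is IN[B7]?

Answer: {b+b}

Working:
Per-block solution:
  B0:  IN={}  OUT={}
  B1:  IN={}  OUT={a*a, a+a}
  B2:  IN={}  OUT={}
  B3:  IN={}  OUT={}
  B4:  IN={}  OUT={}
  B5:  IN={}  OUT={b+b}
  B6:  IN={b+b}  OUT={b+b}
  B7:  IN={b+b}  OUT={b+b, f+f}
  B8:  IN={b+b, f+f}  OUT={f+f, f-a}
  B9:  IN={}  OUT={}

Merge at B7: IN[B7] = OUT[B6] = {b+b}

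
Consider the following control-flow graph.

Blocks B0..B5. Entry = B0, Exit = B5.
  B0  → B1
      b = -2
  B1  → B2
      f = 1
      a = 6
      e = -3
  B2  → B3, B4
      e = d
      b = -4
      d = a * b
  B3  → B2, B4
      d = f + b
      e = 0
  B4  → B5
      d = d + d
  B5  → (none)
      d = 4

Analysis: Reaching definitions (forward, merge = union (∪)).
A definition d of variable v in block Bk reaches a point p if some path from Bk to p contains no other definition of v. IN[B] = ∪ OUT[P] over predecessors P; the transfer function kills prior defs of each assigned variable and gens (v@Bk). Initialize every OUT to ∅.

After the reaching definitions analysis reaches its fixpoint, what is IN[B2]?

Answer: {a@B1, b@B0, b@B2, d@B3, e@B1, e@B3, f@B1}

Trace:
Per-block solution:
  B0:   IN={}   OUT={b@B0}
  B1:   IN={b@B0}   OUT={a@B1, b@B0, e@B1, f@B1}
  B2:   IN={a@B1, b@B0, b@B2, d@B3, e@B1, e@B3, f@B1}   OUT={a@B1, b@B2, d@B2, e@B2, f@B1}
  B3:   IN={a@B1, b@B2, d@B2, e@B2, f@B1}   OUT={a@B1, b@B2, d@B3, e@B3, f@B1}
  B4:   IN={a@B1, b@B2, d@B2, d@B3, e@B2, e@B3, f@B1}   OUT={a@B1, b@B2, d@B4, e@B2, e@B3, f@B1}
  B5:   IN={a@B1, b@B2, d@B4, e@B2, e@B3, f@B1}   OUT={a@B1, b@B2, d@B5, e@B2, e@B3, f@B1}

Merge at B2: IN[B2] = OUT[B1] ⊔ OUT[B3] = {a@B1, b@B0, b@B2, d@B3, e@B1, e@B3, f@B1}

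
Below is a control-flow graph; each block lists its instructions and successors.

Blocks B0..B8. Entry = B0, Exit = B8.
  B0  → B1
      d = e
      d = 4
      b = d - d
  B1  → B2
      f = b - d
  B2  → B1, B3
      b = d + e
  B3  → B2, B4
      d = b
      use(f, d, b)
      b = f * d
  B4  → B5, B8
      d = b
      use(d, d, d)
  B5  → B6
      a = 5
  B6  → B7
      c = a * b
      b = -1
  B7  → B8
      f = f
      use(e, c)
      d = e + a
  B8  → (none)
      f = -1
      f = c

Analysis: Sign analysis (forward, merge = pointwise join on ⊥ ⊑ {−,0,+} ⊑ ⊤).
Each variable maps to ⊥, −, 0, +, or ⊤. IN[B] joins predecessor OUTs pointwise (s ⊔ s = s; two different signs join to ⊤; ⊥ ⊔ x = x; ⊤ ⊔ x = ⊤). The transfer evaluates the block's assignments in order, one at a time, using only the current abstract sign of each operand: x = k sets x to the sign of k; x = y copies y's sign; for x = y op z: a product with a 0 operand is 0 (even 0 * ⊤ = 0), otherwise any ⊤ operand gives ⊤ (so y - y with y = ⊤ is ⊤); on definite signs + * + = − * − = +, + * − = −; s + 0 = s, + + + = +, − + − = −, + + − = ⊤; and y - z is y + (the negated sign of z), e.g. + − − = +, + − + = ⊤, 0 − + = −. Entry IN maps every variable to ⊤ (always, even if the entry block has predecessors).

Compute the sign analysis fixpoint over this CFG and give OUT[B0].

Answer: {a: ⊤, b: ⊤, c: ⊤, d: +, e: ⊤, f: ⊤}

Trace:
Converged values:
  B0:  IN=(all ⊤)  OUT={d:+; rest ⊤}
  B1:  IN=(all ⊤)  OUT=(all ⊤)
  B2:  IN=(all ⊤)  OUT=(all ⊤)
  B3:  IN=(all ⊤)  OUT=(all ⊤)
  B4:  IN=(all ⊤)  OUT=(all ⊤)
  B5:  IN=(all ⊤)  OUT={a:+; rest ⊤}
  B6:  IN={a:+; rest ⊤}  OUT={a:+, b:-; rest ⊤}
  B7:  IN={a:+, b:-; rest ⊤}  OUT={a:+, b:-; rest ⊤}
  B8:  IN=(all ⊤)  OUT=(all ⊤)

B0 is the boundary node: IN[B0] = {a: ⊤, b: ⊤, c: ⊤, d: ⊤, e: ⊤, f: ⊤}
Applying B0's transfer function to that IN value gives OUT[B0] (row B0 above).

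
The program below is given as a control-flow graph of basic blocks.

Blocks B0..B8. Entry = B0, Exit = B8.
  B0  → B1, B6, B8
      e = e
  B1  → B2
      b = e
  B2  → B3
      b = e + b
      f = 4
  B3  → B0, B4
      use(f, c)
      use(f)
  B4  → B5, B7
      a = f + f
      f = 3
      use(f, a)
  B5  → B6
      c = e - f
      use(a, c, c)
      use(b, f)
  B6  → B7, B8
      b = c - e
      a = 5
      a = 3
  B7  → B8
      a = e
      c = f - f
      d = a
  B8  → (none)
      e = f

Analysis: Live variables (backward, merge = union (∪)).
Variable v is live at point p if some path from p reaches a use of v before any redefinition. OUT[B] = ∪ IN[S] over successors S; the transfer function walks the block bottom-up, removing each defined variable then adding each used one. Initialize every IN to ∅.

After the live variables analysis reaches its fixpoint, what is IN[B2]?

Answer: {b, c, e}

Working:
Per-block solution:
  B0:   IN={c, e, f}   OUT={c, e, f}
  B1:   IN={c, e}   OUT={b, c, e}
  B2:   IN={b, c, e}   OUT={b, c, e, f}
  B3:   IN={b, c, e, f}   OUT={b, c, e, f}
  B4:   IN={b, e, f}   OUT={a, b, e, f}
  B5:   IN={a, b, e, f}   OUT={c, e, f}
  B6:   IN={c, e, f}   OUT={e, f}
  B7:   IN={e, f}   OUT={f}
  B8:   IN={f}   OUT={}

Merge at B2: OUT[B2] = IN[B3] = {b, c, e, f}
Applying B2's transfer function to that OUT value gives IN[B2] (row B2 above).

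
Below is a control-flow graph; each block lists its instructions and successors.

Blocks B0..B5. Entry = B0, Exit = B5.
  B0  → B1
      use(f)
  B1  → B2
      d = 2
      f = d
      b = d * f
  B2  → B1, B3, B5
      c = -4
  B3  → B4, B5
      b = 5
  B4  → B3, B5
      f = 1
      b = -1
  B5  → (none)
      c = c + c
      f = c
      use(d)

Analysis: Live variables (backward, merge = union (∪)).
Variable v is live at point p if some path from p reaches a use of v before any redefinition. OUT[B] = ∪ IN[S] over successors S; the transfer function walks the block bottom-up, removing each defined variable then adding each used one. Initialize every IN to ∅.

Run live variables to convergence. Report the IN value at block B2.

Fixpoint table:
  B0: | IN={f} | OUT={}
  B1: | IN={} | OUT={d}
  B2: | IN={d} | OUT={c, d}
  B3: | IN={c, d} | OUT={c, d}
  B4: | IN={c, d} | OUT={c, d}
  B5: | IN={c, d} | OUT={}

Merge at B2: OUT[B2] = IN[B1] ⊔ IN[B3] ⊔ IN[B5] = {c, d}
Applying B2's transfer function to that OUT value gives IN[B2] (row B2 above).

Answer: {d}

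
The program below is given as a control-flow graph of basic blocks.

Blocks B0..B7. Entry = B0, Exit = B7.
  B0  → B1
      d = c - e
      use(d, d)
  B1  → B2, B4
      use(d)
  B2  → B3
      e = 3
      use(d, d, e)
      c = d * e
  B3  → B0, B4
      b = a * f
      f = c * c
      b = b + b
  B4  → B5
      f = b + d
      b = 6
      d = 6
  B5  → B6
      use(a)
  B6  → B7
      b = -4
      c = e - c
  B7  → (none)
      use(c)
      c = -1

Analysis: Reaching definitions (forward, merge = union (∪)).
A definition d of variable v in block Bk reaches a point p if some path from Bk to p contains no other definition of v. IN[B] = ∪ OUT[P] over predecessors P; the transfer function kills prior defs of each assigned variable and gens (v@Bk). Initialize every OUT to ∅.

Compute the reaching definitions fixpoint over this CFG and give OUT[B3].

Fixpoint table:
  B0:   IN={b@B3, c@B2, d@B0, e@B2, f@B3}   OUT={b@B3, c@B2, d@B0, e@B2, f@B3}
  B1:   IN={b@B3, c@B2, d@B0, e@B2, f@B3}   OUT={b@B3, c@B2, d@B0, e@B2, f@B3}
  B2:   IN={b@B3, c@B2, d@B0, e@B2, f@B3}   OUT={b@B3, c@B2, d@B0, e@B2, f@B3}
  B3:   IN={b@B3, c@B2, d@B0, e@B2, f@B3}   OUT={b@B3, c@B2, d@B0, e@B2, f@B3}
  B4:   IN={b@B3, c@B2, d@B0, e@B2, f@B3}   OUT={b@B4, c@B2, d@B4, e@B2, f@B4}
  B5:   IN={b@B4, c@B2, d@B4, e@B2, f@B4}   OUT={b@B4, c@B2, d@B4, e@B2, f@B4}
  B6:   IN={b@B4, c@B2, d@B4, e@B2, f@B4}   OUT={b@B6, c@B6, d@B4, e@B2, f@B4}
  B7:   IN={b@B6, c@B6, d@B4, e@B2, f@B4}   OUT={b@B6, c@B7, d@B4, e@B2, f@B4}

Merge at B3: IN[B3] = OUT[B2] = {b@B3, c@B2, d@B0, e@B2, f@B3}
Applying B3's transfer function to that IN value gives OUT[B3] (row B3 above).

Answer: {b@B3, c@B2, d@B0, e@B2, f@B3}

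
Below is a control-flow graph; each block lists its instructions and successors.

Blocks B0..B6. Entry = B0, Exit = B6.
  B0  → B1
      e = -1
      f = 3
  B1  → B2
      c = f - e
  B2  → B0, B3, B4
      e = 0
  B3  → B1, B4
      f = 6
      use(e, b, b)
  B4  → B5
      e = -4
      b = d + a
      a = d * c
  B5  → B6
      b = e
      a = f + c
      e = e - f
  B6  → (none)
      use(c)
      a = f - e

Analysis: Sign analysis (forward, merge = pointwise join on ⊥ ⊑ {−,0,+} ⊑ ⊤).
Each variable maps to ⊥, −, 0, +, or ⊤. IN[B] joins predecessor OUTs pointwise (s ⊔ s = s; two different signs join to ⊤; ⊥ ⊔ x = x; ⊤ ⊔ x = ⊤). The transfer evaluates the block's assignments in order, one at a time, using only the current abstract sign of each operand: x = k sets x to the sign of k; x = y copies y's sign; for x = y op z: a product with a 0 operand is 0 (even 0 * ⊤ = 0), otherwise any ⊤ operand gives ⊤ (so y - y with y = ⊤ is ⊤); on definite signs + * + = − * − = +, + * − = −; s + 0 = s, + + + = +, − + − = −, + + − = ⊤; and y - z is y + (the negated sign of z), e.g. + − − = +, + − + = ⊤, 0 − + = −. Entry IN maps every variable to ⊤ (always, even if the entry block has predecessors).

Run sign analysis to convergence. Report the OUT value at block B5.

Answer: {a: ⊤, b: -, c: ⊤, d: ⊤, e: -, f: +}

Working:
Per-block solution:
  B0: | IN=(all ⊤) | OUT={e:-, f:+; rest ⊤}
  B1: | IN={f:+; rest ⊤} | OUT={f:+; rest ⊤}
  B2: | IN={f:+; rest ⊤} | OUT={e:0, f:+; rest ⊤}
  B3: | IN={e:0, f:+; rest ⊤} | OUT={e:0, f:+; rest ⊤}
  B4: | IN={e:0, f:+; rest ⊤} | OUT={e:-, f:+; rest ⊤}
  B5: | IN={e:-, f:+; rest ⊤} | OUT={b:-, e:-, f:+; rest ⊤}
  B6: | IN={b:-, e:-, f:+; rest ⊤} | OUT={a:+, b:-, e:-, f:+; rest ⊤}

Merge at B5: IN[B5] = OUT[B4] = {a: ⊤, b: ⊤, c: ⊤, d: ⊤, e: -, f: +}
Applying B5's transfer function to that IN value gives OUT[B5] (row B5 above).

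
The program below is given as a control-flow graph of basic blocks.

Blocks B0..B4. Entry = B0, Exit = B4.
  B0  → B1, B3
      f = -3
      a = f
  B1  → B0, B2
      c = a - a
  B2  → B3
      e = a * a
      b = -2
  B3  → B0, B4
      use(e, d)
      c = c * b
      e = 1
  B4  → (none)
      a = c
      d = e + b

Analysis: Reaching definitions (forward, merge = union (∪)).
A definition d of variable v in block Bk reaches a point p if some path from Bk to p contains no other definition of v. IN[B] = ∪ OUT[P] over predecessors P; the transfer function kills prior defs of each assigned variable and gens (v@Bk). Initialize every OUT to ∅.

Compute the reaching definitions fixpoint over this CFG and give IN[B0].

Answer: {a@B0, b@B2, c@B1, c@B3, e@B3, f@B0}

Trace:
Converged values:
  B0:  IN={a@B0, b@B2, c@B1, c@B3, e@B3, f@B0}  OUT={a@B0, b@B2, c@B1, c@B3, e@B3, f@B0}
  B1:  IN={a@B0, b@B2, c@B1, c@B3, e@B3, f@B0}  OUT={a@B0, b@B2, c@B1, e@B3, f@B0}
  B2:  IN={a@B0, b@B2, c@B1, e@B3, f@B0}  OUT={a@B0, b@B2, c@B1, e@B2, f@B0}
  B3:  IN={a@B0, b@B2, c@B1, c@B3, e@B2, e@B3, f@B0}  OUT={a@B0, b@B2, c@B3, e@B3, f@B0}
  B4:  IN={a@B0, b@B2, c@B3, e@B3, f@B0}  OUT={a@B4, b@B2, c@B3, d@B4, e@B3, f@B0}

Merge at B0 (entry node, so the boundary value {} is joined with the incoming edge(s)): IN[B0] = {} ⊔ OUT[B1] ⊔ OUT[B3] = {a@B0, b@B2, c@B1, c@B3, e@B3, f@B0}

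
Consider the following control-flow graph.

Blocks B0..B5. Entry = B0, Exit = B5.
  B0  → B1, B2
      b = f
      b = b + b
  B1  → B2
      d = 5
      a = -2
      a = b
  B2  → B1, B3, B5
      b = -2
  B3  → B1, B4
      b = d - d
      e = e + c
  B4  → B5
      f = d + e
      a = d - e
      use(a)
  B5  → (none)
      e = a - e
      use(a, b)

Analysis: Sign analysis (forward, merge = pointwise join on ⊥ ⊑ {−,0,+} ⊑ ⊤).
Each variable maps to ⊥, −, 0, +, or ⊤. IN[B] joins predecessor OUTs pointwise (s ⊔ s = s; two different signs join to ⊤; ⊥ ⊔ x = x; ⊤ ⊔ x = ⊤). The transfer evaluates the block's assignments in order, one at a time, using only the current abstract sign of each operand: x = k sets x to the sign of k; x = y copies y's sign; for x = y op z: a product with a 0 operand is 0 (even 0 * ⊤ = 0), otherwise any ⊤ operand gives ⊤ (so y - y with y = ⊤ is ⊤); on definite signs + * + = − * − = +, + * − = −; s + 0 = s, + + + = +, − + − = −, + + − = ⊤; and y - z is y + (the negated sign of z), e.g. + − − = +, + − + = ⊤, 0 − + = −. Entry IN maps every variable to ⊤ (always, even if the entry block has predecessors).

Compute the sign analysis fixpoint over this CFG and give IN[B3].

Answer: {a: ⊤, b: -, c: ⊤, d: ⊤, e: ⊤, f: ⊤}

Working:
Fixpoint table:
  B0: | IN=(all ⊤) | OUT=(all ⊤)
  B1: | IN=(all ⊤) | OUT={d:+; rest ⊤}
  B2: | IN=(all ⊤) | OUT={b:-; rest ⊤}
  B3: | IN={b:-; rest ⊤} | OUT=(all ⊤)
  B4: | IN=(all ⊤) | OUT=(all ⊤)
  B5: | IN=(all ⊤) | OUT=(all ⊤)

Merge at B3: IN[B3] = OUT[B2] = {a: ⊤, b: -, c: ⊤, d: ⊤, e: ⊤, f: ⊤}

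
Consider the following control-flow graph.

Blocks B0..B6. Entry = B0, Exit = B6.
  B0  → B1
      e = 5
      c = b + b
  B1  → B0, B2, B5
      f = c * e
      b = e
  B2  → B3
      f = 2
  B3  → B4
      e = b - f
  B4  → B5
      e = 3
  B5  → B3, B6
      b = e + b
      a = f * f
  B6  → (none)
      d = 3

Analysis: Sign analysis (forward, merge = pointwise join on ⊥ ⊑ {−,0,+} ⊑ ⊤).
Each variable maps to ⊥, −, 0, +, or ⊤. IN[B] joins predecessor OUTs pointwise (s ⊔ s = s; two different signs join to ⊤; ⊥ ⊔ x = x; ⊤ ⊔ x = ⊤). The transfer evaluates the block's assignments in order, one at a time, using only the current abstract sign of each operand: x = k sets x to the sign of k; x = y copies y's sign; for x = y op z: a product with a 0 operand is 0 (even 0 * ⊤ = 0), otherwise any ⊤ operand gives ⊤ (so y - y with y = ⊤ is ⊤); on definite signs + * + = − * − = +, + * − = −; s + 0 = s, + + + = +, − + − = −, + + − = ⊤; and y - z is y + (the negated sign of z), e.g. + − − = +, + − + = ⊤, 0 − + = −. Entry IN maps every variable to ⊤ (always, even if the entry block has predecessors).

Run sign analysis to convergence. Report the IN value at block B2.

Per-block solution:
  B0:  IN=(all ⊤)  OUT={e:+; rest ⊤}
  B1:  IN={e:+; rest ⊤}  OUT={b:+, e:+; rest ⊤}
  B2:  IN={b:+, e:+; rest ⊤}  OUT={b:+, e:+, f:+; rest ⊤}
  B3:  IN={b:+, e:+; rest ⊤}  OUT={b:+; rest ⊤}
  B4:  IN={b:+; rest ⊤}  OUT={b:+, e:+; rest ⊤}
  B5:  IN={b:+, e:+; rest ⊤}  OUT={b:+, e:+; rest ⊤}
  B6:  IN={b:+, e:+; rest ⊤}  OUT={b:+, d:+, e:+; rest ⊤}

Merge at B2: IN[B2] = OUT[B1] = {a: ⊤, b: +, c: ⊤, d: ⊤, e: +, f: ⊤}

Answer: {a: ⊤, b: +, c: ⊤, d: ⊤, e: +, f: ⊤}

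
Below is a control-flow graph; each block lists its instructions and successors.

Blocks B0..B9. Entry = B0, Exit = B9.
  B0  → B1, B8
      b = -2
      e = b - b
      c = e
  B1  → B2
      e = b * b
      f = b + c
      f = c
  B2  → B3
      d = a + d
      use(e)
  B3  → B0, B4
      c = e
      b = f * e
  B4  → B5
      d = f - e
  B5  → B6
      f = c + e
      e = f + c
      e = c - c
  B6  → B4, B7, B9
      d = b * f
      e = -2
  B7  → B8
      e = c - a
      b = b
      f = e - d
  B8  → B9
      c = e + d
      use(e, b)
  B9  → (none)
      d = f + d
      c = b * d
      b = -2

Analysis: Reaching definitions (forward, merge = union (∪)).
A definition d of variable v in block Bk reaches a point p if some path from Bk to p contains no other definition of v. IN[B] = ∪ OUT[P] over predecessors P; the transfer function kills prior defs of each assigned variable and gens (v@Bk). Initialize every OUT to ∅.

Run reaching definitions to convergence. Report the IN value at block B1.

Answer: {b@B0, c@B0, d@B2, e@B0, f@B1}

Working:
Per-block solution:
  B0:  IN={b@B3, c@B3, d@B2, e@B1, f@B1}  OUT={b@B0, c@B0, d@B2, e@B0, f@B1}
  B1:  IN={b@B0, c@B0, d@B2, e@B0, f@B1}  OUT={b@B0, c@B0, d@B2, e@B1, f@B1}
  B2:  IN={b@B0, c@B0, d@B2, e@B1, f@B1}  OUT={b@B0, c@B0, d@B2, e@B1, f@B1}
  B3:  IN={b@B0, c@B0, d@B2, e@B1, f@B1}  OUT={b@B3, c@B3, d@B2, e@B1, f@B1}
  B4:  IN={b@B3, c@B3, d@B2, d@B6, e@B1, e@B6, f@B1, f@B5}  OUT={b@B3, c@B3, d@B4, e@B1, e@B6, f@B1, f@B5}
  B5:  IN={b@B3, c@B3, d@B4, e@B1, e@B6, f@B1, f@B5}  OUT={b@B3, c@B3, d@B4, e@B5, f@B5}
  B6:  IN={b@B3, c@B3, d@B4, e@B5, f@B5}  OUT={b@B3, c@B3, d@B6, e@B6, f@B5}
  B7:  IN={b@B3, c@B3, d@B6, e@B6, f@B5}  OUT={b@B7, c@B3, d@B6, e@B7, f@B7}
  B8:  IN={b@B0, b@B7, c@B0, c@B3, d@B2, d@B6, e@B0, e@B7, f@B1, f@B7}  OUT={b@B0, b@B7, c@B8, d@B2, d@B6, e@B0, e@B7, f@B1, f@B7}
  B9:  IN={b@B0, b@B3, b@B7, c@B3, c@B8, d@B2, d@B6, e@B0, e@B6, e@B7, f@B1, f@B5, f@B7}  OUT={b@B9, c@B9, d@B9, e@B0, e@B6, e@B7, f@B1, f@B5, f@B7}

Merge at B1: IN[B1] = OUT[B0] = {b@B0, c@B0, d@B2, e@B0, f@B1}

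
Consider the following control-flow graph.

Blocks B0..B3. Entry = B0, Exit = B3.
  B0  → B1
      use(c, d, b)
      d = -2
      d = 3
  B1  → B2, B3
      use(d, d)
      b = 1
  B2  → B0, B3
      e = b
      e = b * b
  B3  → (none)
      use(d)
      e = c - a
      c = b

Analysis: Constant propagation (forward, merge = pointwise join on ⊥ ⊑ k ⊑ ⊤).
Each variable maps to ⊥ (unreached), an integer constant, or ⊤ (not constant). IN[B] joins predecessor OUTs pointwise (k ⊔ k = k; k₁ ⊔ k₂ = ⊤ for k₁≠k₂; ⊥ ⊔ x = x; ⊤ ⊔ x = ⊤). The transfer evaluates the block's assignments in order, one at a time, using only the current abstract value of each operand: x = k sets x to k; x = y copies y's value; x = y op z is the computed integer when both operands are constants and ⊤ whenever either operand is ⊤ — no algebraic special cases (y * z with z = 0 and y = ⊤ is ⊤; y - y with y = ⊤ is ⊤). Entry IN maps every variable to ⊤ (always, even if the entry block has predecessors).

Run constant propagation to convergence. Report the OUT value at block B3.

Answer: {a: ⊤, b: 1, c: 1, d: 3, e: ⊤, f: ⊤}

Working:
Per-block solution:
  B0:  IN=(all ⊤)  OUT={d:3; rest ⊤}
  B1:  IN={d:3; rest ⊤}  OUT={b:1, d:3; rest ⊤}
  B2:  IN={b:1, d:3; rest ⊤}  OUT={b:1, d:3, e:1; rest ⊤}
  B3:  IN={b:1, d:3; rest ⊤}  OUT={b:1, c:1, d:3; rest ⊤}

Merge at B3: IN[B3] = OUT[B1] ⊔ OUT[B2] = {a: ⊤, b: 1, c: ⊤, d: 3, e: ⊤, f: ⊤}
Applying B3's transfer function to that IN value gives OUT[B3] (row B3 above).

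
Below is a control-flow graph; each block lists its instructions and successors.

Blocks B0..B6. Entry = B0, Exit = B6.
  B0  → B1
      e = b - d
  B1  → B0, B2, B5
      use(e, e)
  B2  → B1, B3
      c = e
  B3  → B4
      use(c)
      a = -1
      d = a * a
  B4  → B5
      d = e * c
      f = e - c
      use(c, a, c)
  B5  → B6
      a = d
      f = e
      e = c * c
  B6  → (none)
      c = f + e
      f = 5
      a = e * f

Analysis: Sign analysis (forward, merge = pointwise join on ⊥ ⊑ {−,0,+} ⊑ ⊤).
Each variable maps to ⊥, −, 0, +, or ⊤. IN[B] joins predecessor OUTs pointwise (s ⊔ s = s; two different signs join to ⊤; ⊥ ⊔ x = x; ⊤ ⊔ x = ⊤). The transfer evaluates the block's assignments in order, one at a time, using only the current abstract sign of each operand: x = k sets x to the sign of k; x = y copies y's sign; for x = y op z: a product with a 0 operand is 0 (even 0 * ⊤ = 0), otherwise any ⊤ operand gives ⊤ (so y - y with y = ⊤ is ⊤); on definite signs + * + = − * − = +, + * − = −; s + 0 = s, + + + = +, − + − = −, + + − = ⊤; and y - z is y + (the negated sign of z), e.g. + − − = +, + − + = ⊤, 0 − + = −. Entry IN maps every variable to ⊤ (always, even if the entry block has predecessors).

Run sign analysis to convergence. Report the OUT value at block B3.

Answer: {a: -, b: ⊤, c: ⊤, d: +, e: ⊤, f: ⊤}

Derivation:
Fixpoint table:
  B0:  IN=(all ⊤)  OUT=(all ⊤)
  B1:  IN=(all ⊤)  OUT=(all ⊤)
  B2:  IN=(all ⊤)  OUT=(all ⊤)
  B3:  IN=(all ⊤)  OUT={a:-, d:+; rest ⊤}
  B4:  IN={a:-, d:+; rest ⊤}  OUT={a:-; rest ⊤}
  B5:  IN=(all ⊤)  OUT=(all ⊤)
  B6:  IN=(all ⊤)  OUT={f:+; rest ⊤}

Merge at B3: IN[B3] = OUT[B2] = {a: ⊤, b: ⊤, c: ⊤, d: ⊤, e: ⊤, f: ⊤}
Applying B3's transfer function to that IN value gives OUT[B3] (row B3 above).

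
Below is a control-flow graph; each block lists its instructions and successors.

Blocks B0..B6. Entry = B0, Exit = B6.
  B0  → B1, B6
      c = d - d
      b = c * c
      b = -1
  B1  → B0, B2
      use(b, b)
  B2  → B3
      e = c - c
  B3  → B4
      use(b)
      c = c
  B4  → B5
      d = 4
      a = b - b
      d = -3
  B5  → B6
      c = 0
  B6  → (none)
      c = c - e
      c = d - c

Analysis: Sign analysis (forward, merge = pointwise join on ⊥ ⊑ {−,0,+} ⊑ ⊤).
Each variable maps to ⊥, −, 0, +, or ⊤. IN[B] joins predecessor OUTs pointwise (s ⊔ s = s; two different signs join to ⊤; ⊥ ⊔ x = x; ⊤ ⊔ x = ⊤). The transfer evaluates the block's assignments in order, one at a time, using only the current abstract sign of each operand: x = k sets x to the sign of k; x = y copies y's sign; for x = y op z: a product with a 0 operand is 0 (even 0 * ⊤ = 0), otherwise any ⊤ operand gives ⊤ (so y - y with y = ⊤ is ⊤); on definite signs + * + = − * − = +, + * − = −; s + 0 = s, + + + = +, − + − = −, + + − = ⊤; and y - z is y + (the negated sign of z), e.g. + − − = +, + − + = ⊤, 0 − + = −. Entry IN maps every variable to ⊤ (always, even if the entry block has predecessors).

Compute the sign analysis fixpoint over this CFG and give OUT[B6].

Answer: {a: ⊤, b: -, c: ⊤, d: ⊤, e: ⊤, f: ⊤}

Trace:
Per-block solution:
  B0: | IN=(all ⊤) | OUT={b:-; rest ⊤}
  B1: | IN={b:-; rest ⊤} | OUT={b:-; rest ⊤}
  B2: | IN={b:-; rest ⊤} | OUT={b:-; rest ⊤}
  B3: | IN={b:-; rest ⊤} | OUT={b:-; rest ⊤}
  B4: | IN={b:-; rest ⊤} | OUT={b:-, d:-; rest ⊤}
  B5: | IN={b:-, d:-; rest ⊤} | OUT={b:-, c:0, d:-; rest ⊤}
  B6: | IN={b:-; rest ⊤} | OUT={b:-; rest ⊤}

Merge at B6: IN[B6] = OUT[B0] ⊔ OUT[B5] = {a: ⊤, b: -, c: ⊤, d: ⊤, e: ⊤, f: ⊤}
Applying B6's transfer function to that IN value gives OUT[B6] (row B6 above).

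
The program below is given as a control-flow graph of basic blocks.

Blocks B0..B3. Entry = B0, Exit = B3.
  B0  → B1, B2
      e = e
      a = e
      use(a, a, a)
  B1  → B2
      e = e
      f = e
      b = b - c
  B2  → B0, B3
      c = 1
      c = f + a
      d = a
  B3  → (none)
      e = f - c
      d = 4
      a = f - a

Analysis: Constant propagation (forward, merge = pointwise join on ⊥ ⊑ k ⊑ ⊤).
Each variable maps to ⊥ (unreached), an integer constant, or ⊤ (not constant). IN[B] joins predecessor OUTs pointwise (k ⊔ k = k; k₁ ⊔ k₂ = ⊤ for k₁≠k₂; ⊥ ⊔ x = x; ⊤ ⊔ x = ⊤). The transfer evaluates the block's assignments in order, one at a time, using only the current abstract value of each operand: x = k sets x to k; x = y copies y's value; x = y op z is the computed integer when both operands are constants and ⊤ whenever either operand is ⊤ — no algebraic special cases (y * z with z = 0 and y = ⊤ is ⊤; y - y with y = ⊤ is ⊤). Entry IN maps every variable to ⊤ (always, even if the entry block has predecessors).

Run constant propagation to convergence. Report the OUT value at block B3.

Converged values:
  B0: | IN=(all ⊤) | OUT=(all ⊤)
  B1: | IN=(all ⊤) | OUT=(all ⊤)
  B2: | IN=(all ⊤) | OUT=(all ⊤)
  B3: | IN=(all ⊤) | OUT={d:4; rest ⊤}

Merge at B3: IN[B3] = OUT[B2] = {a: ⊤, b: ⊤, c: ⊤, d: ⊤, e: ⊤, f: ⊤}
Applying B3's transfer function to that IN value gives OUT[B3] (row B3 above).

Answer: {a: ⊤, b: ⊤, c: ⊤, d: 4, e: ⊤, f: ⊤}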